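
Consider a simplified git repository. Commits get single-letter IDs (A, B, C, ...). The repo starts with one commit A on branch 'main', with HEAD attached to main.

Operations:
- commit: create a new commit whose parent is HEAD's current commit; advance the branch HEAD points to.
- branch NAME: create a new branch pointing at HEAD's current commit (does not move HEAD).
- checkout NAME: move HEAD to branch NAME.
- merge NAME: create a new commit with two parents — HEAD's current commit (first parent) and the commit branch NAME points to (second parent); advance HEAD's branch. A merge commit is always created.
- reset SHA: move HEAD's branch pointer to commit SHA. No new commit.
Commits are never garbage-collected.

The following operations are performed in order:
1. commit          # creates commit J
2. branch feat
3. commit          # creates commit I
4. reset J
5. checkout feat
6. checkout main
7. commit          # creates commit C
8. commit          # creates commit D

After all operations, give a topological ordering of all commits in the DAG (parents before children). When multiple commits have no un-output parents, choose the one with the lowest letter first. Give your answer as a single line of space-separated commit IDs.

Answer: A J C D I

Derivation:
After op 1 (commit): HEAD=main@J [main=J]
After op 2 (branch): HEAD=main@J [feat=J main=J]
After op 3 (commit): HEAD=main@I [feat=J main=I]
After op 4 (reset): HEAD=main@J [feat=J main=J]
After op 5 (checkout): HEAD=feat@J [feat=J main=J]
After op 6 (checkout): HEAD=main@J [feat=J main=J]
After op 7 (commit): HEAD=main@C [feat=J main=C]
After op 8 (commit): HEAD=main@D [feat=J main=D]
commit A: parents=[]
commit C: parents=['J']
commit D: parents=['C']
commit I: parents=['J']
commit J: parents=['A']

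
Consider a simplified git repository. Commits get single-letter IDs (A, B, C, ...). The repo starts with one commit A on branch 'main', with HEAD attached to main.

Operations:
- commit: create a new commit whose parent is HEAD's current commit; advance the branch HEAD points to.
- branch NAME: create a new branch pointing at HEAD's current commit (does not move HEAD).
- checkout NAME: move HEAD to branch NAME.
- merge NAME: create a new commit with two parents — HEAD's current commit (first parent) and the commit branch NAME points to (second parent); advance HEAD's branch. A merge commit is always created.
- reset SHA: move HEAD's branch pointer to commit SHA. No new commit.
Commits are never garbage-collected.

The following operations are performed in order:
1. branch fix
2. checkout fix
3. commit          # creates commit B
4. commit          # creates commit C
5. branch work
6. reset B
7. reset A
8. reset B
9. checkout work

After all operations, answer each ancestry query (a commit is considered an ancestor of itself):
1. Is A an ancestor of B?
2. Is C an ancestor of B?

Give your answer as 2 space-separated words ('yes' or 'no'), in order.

Answer: yes no

Derivation:
After op 1 (branch): HEAD=main@A [fix=A main=A]
After op 2 (checkout): HEAD=fix@A [fix=A main=A]
After op 3 (commit): HEAD=fix@B [fix=B main=A]
After op 4 (commit): HEAD=fix@C [fix=C main=A]
After op 5 (branch): HEAD=fix@C [fix=C main=A work=C]
After op 6 (reset): HEAD=fix@B [fix=B main=A work=C]
After op 7 (reset): HEAD=fix@A [fix=A main=A work=C]
After op 8 (reset): HEAD=fix@B [fix=B main=A work=C]
After op 9 (checkout): HEAD=work@C [fix=B main=A work=C]
ancestors(B) = {A,B}; A in? yes
ancestors(B) = {A,B}; C in? no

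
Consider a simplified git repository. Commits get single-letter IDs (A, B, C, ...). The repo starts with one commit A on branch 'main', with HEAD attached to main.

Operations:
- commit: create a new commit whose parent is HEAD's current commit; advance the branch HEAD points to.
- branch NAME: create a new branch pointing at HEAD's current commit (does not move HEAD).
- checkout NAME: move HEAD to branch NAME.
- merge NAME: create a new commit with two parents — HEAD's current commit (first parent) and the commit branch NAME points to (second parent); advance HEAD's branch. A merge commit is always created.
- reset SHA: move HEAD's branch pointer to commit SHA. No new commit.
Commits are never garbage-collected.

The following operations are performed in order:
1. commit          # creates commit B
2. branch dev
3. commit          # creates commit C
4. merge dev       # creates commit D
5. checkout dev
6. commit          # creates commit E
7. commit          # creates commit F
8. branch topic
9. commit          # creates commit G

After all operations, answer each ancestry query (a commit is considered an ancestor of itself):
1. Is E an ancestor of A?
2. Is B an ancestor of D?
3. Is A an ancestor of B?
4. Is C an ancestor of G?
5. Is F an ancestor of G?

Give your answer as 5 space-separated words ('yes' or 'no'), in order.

Answer: no yes yes no yes

Derivation:
After op 1 (commit): HEAD=main@B [main=B]
After op 2 (branch): HEAD=main@B [dev=B main=B]
After op 3 (commit): HEAD=main@C [dev=B main=C]
After op 4 (merge): HEAD=main@D [dev=B main=D]
After op 5 (checkout): HEAD=dev@B [dev=B main=D]
After op 6 (commit): HEAD=dev@E [dev=E main=D]
After op 7 (commit): HEAD=dev@F [dev=F main=D]
After op 8 (branch): HEAD=dev@F [dev=F main=D topic=F]
After op 9 (commit): HEAD=dev@G [dev=G main=D topic=F]
ancestors(A) = {A}; E in? no
ancestors(D) = {A,B,C,D}; B in? yes
ancestors(B) = {A,B}; A in? yes
ancestors(G) = {A,B,E,F,G}; C in? no
ancestors(G) = {A,B,E,F,G}; F in? yes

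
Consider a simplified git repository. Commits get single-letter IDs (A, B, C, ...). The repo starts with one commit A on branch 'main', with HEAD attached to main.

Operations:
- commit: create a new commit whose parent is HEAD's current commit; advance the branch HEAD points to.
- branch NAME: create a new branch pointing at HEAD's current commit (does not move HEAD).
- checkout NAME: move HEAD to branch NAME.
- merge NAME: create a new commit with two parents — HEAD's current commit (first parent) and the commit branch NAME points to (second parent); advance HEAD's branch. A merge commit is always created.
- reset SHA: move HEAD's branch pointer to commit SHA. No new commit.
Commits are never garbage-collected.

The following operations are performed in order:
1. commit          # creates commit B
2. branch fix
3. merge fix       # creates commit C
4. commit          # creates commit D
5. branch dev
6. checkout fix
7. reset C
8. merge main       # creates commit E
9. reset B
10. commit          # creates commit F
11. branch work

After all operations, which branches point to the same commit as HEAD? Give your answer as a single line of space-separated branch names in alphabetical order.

Answer: fix work

Derivation:
After op 1 (commit): HEAD=main@B [main=B]
After op 2 (branch): HEAD=main@B [fix=B main=B]
After op 3 (merge): HEAD=main@C [fix=B main=C]
After op 4 (commit): HEAD=main@D [fix=B main=D]
After op 5 (branch): HEAD=main@D [dev=D fix=B main=D]
After op 6 (checkout): HEAD=fix@B [dev=D fix=B main=D]
After op 7 (reset): HEAD=fix@C [dev=D fix=C main=D]
After op 8 (merge): HEAD=fix@E [dev=D fix=E main=D]
After op 9 (reset): HEAD=fix@B [dev=D fix=B main=D]
After op 10 (commit): HEAD=fix@F [dev=D fix=F main=D]
After op 11 (branch): HEAD=fix@F [dev=D fix=F main=D work=F]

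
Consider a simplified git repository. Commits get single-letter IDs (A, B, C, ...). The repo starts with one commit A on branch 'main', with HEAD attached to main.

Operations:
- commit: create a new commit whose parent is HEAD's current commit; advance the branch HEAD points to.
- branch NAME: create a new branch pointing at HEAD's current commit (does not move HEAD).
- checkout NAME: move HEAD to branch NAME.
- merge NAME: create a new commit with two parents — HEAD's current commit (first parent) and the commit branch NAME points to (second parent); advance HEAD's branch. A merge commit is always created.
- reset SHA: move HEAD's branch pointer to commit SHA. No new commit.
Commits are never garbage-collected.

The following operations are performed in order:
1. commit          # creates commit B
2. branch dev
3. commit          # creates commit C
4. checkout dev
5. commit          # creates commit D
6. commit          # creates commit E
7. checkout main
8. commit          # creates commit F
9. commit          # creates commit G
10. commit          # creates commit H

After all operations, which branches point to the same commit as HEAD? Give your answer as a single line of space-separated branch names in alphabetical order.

After op 1 (commit): HEAD=main@B [main=B]
After op 2 (branch): HEAD=main@B [dev=B main=B]
After op 3 (commit): HEAD=main@C [dev=B main=C]
After op 4 (checkout): HEAD=dev@B [dev=B main=C]
After op 5 (commit): HEAD=dev@D [dev=D main=C]
After op 6 (commit): HEAD=dev@E [dev=E main=C]
After op 7 (checkout): HEAD=main@C [dev=E main=C]
After op 8 (commit): HEAD=main@F [dev=E main=F]
After op 9 (commit): HEAD=main@G [dev=E main=G]
After op 10 (commit): HEAD=main@H [dev=E main=H]

Answer: main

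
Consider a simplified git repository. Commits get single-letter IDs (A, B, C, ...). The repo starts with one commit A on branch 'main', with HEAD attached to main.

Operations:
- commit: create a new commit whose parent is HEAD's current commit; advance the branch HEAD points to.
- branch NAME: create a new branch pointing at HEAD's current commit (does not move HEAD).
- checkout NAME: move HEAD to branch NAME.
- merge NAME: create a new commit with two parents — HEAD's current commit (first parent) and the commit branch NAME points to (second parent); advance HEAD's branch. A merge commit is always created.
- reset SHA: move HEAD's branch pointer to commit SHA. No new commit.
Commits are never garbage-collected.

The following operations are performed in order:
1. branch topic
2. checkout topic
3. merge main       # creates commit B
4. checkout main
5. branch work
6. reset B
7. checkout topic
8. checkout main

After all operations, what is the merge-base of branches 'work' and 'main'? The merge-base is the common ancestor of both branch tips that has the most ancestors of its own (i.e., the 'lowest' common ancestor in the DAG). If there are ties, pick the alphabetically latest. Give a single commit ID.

After op 1 (branch): HEAD=main@A [main=A topic=A]
After op 2 (checkout): HEAD=topic@A [main=A topic=A]
After op 3 (merge): HEAD=topic@B [main=A topic=B]
After op 4 (checkout): HEAD=main@A [main=A topic=B]
After op 5 (branch): HEAD=main@A [main=A topic=B work=A]
After op 6 (reset): HEAD=main@B [main=B topic=B work=A]
After op 7 (checkout): HEAD=topic@B [main=B topic=B work=A]
After op 8 (checkout): HEAD=main@B [main=B topic=B work=A]
ancestors(work=A): ['A']
ancestors(main=B): ['A', 'B']
common: ['A']

Answer: A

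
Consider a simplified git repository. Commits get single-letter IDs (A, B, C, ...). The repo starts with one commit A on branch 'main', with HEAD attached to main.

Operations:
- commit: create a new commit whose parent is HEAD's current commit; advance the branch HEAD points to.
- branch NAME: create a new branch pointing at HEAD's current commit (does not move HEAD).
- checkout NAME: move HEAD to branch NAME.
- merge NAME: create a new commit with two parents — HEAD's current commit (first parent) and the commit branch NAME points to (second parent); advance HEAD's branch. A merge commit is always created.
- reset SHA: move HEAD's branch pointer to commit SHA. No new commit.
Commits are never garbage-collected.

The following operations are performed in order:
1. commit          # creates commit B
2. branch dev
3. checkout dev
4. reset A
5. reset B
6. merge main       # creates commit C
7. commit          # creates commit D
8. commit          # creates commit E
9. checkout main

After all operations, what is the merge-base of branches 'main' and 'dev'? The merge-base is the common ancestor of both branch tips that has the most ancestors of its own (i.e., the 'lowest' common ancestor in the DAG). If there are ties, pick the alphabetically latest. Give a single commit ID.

Answer: B

Derivation:
After op 1 (commit): HEAD=main@B [main=B]
After op 2 (branch): HEAD=main@B [dev=B main=B]
After op 3 (checkout): HEAD=dev@B [dev=B main=B]
After op 4 (reset): HEAD=dev@A [dev=A main=B]
After op 5 (reset): HEAD=dev@B [dev=B main=B]
After op 6 (merge): HEAD=dev@C [dev=C main=B]
After op 7 (commit): HEAD=dev@D [dev=D main=B]
After op 8 (commit): HEAD=dev@E [dev=E main=B]
After op 9 (checkout): HEAD=main@B [dev=E main=B]
ancestors(main=B): ['A', 'B']
ancestors(dev=E): ['A', 'B', 'C', 'D', 'E']
common: ['A', 'B']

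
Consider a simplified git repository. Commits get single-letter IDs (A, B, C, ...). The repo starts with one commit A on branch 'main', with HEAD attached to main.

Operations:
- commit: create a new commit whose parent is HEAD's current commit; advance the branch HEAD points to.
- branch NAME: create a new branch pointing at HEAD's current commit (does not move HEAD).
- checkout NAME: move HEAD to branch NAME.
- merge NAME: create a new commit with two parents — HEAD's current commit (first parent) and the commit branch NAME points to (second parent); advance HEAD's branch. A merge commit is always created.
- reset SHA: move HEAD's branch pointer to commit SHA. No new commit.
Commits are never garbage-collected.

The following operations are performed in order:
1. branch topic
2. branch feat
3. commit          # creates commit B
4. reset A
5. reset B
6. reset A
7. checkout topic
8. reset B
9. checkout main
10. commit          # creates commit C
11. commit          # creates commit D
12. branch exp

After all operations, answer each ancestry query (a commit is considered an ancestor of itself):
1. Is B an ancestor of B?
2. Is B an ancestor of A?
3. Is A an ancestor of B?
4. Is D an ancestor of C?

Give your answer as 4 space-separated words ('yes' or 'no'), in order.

After op 1 (branch): HEAD=main@A [main=A topic=A]
After op 2 (branch): HEAD=main@A [feat=A main=A topic=A]
After op 3 (commit): HEAD=main@B [feat=A main=B topic=A]
After op 4 (reset): HEAD=main@A [feat=A main=A topic=A]
After op 5 (reset): HEAD=main@B [feat=A main=B topic=A]
After op 6 (reset): HEAD=main@A [feat=A main=A topic=A]
After op 7 (checkout): HEAD=topic@A [feat=A main=A topic=A]
After op 8 (reset): HEAD=topic@B [feat=A main=A topic=B]
After op 9 (checkout): HEAD=main@A [feat=A main=A topic=B]
After op 10 (commit): HEAD=main@C [feat=A main=C topic=B]
After op 11 (commit): HEAD=main@D [feat=A main=D topic=B]
After op 12 (branch): HEAD=main@D [exp=D feat=A main=D topic=B]
ancestors(B) = {A,B}; B in? yes
ancestors(A) = {A}; B in? no
ancestors(B) = {A,B}; A in? yes
ancestors(C) = {A,C}; D in? no

Answer: yes no yes no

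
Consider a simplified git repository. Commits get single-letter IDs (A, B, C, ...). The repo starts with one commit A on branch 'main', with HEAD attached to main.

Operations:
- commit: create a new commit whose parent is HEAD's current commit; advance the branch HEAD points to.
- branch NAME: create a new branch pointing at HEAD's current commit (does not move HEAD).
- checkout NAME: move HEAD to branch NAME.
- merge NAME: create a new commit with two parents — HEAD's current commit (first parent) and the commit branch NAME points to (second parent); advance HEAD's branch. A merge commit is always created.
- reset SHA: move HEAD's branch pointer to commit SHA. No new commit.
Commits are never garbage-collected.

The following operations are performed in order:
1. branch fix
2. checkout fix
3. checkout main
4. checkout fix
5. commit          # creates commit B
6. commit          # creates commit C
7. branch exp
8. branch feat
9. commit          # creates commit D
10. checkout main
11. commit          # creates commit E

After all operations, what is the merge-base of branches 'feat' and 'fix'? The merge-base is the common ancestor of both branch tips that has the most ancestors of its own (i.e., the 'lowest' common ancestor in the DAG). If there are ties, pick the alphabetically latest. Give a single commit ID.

After op 1 (branch): HEAD=main@A [fix=A main=A]
After op 2 (checkout): HEAD=fix@A [fix=A main=A]
After op 3 (checkout): HEAD=main@A [fix=A main=A]
After op 4 (checkout): HEAD=fix@A [fix=A main=A]
After op 5 (commit): HEAD=fix@B [fix=B main=A]
After op 6 (commit): HEAD=fix@C [fix=C main=A]
After op 7 (branch): HEAD=fix@C [exp=C fix=C main=A]
After op 8 (branch): HEAD=fix@C [exp=C feat=C fix=C main=A]
After op 9 (commit): HEAD=fix@D [exp=C feat=C fix=D main=A]
After op 10 (checkout): HEAD=main@A [exp=C feat=C fix=D main=A]
After op 11 (commit): HEAD=main@E [exp=C feat=C fix=D main=E]
ancestors(feat=C): ['A', 'B', 'C']
ancestors(fix=D): ['A', 'B', 'C', 'D']
common: ['A', 'B', 'C']

Answer: C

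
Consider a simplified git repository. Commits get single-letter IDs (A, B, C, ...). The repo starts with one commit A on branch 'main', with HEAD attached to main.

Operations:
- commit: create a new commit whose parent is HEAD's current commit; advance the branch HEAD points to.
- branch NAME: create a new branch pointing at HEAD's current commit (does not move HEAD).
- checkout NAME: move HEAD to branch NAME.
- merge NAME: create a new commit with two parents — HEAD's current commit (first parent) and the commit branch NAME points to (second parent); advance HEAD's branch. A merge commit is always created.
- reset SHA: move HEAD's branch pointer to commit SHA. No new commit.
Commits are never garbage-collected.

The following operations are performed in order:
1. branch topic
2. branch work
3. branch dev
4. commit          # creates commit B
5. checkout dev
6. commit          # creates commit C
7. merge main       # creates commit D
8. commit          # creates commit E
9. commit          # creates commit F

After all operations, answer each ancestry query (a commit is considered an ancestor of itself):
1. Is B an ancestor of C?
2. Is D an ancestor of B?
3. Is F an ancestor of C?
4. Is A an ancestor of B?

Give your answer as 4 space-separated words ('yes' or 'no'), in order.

Answer: no no no yes

Derivation:
After op 1 (branch): HEAD=main@A [main=A topic=A]
After op 2 (branch): HEAD=main@A [main=A topic=A work=A]
After op 3 (branch): HEAD=main@A [dev=A main=A topic=A work=A]
After op 4 (commit): HEAD=main@B [dev=A main=B topic=A work=A]
After op 5 (checkout): HEAD=dev@A [dev=A main=B topic=A work=A]
After op 6 (commit): HEAD=dev@C [dev=C main=B topic=A work=A]
After op 7 (merge): HEAD=dev@D [dev=D main=B topic=A work=A]
After op 8 (commit): HEAD=dev@E [dev=E main=B topic=A work=A]
After op 9 (commit): HEAD=dev@F [dev=F main=B topic=A work=A]
ancestors(C) = {A,C}; B in? no
ancestors(B) = {A,B}; D in? no
ancestors(C) = {A,C}; F in? no
ancestors(B) = {A,B}; A in? yes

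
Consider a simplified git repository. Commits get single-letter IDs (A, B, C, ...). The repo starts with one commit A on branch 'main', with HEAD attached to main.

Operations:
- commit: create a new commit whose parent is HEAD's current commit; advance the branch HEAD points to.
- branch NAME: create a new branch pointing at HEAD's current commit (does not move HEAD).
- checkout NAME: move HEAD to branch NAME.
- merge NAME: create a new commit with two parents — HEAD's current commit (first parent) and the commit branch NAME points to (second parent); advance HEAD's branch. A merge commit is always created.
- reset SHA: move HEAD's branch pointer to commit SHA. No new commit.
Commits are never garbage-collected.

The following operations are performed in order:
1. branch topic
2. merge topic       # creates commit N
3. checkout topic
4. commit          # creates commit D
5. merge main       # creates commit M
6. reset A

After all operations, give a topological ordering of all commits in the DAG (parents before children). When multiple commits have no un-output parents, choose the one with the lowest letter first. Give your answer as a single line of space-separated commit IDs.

Answer: A D N M

Derivation:
After op 1 (branch): HEAD=main@A [main=A topic=A]
After op 2 (merge): HEAD=main@N [main=N topic=A]
After op 3 (checkout): HEAD=topic@A [main=N topic=A]
After op 4 (commit): HEAD=topic@D [main=N topic=D]
After op 5 (merge): HEAD=topic@M [main=N topic=M]
After op 6 (reset): HEAD=topic@A [main=N topic=A]
commit A: parents=[]
commit D: parents=['A']
commit M: parents=['D', 'N']
commit N: parents=['A', 'A']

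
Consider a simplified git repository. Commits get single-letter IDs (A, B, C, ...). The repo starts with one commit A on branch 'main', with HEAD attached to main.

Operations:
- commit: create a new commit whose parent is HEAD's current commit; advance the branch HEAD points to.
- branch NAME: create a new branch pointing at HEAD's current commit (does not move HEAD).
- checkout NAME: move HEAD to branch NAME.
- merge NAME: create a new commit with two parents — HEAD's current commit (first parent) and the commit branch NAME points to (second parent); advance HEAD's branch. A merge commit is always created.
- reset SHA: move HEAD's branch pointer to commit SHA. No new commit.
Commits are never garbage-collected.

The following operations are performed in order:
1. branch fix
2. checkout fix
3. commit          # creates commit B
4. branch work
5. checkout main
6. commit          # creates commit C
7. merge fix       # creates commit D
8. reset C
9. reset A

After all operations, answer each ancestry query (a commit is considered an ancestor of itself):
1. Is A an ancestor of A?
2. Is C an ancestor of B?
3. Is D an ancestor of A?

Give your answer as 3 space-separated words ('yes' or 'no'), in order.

After op 1 (branch): HEAD=main@A [fix=A main=A]
After op 2 (checkout): HEAD=fix@A [fix=A main=A]
After op 3 (commit): HEAD=fix@B [fix=B main=A]
After op 4 (branch): HEAD=fix@B [fix=B main=A work=B]
After op 5 (checkout): HEAD=main@A [fix=B main=A work=B]
After op 6 (commit): HEAD=main@C [fix=B main=C work=B]
After op 7 (merge): HEAD=main@D [fix=B main=D work=B]
After op 8 (reset): HEAD=main@C [fix=B main=C work=B]
After op 9 (reset): HEAD=main@A [fix=B main=A work=B]
ancestors(A) = {A}; A in? yes
ancestors(B) = {A,B}; C in? no
ancestors(A) = {A}; D in? no

Answer: yes no no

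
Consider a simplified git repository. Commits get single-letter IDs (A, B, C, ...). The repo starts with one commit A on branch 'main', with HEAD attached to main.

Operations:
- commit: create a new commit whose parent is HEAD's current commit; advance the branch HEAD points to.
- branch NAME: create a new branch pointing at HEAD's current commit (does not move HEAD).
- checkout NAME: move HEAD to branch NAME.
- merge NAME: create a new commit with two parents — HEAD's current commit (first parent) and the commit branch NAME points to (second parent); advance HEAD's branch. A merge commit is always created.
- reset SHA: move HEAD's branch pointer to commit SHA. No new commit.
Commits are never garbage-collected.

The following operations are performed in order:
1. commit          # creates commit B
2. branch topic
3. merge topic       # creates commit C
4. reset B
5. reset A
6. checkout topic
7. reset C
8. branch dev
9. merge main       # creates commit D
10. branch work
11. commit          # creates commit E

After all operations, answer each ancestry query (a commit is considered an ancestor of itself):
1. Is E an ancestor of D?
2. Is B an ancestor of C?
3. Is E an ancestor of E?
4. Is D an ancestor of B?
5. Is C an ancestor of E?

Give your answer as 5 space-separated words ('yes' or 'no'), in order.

After op 1 (commit): HEAD=main@B [main=B]
After op 2 (branch): HEAD=main@B [main=B topic=B]
After op 3 (merge): HEAD=main@C [main=C topic=B]
After op 4 (reset): HEAD=main@B [main=B topic=B]
After op 5 (reset): HEAD=main@A [main=A topic=B]
After op 6 (checkout): HEAD=topic@B [main=A topic=B]
After op 7 (reset): HEAD=topic@C [main=A topic=C]
After op 8 (branch): HEAD=topic@C [dev=C main=A topic=C]
After op 9 (merge): HEAD=topic@D [dev=C main=A topic=D]
After op 10 (branch): HEAD=topic@D [dev=C main=A topic=D work=D]
After op 11 (commit): HEAD=topic@E [dev=C main=A topic=E work=D]
ancestors(D) = {A,B,C,D}; E in? no
ancestors(C) = {A,B,C}; B in? yes
ancestors(E) = {A,B,C,D,E}; E in? yes
ancestors(B) = {A,B}; D in? no
ancestors(E) = {A,B,C,D,E}; C in? yes

Answer: no yes yes no yes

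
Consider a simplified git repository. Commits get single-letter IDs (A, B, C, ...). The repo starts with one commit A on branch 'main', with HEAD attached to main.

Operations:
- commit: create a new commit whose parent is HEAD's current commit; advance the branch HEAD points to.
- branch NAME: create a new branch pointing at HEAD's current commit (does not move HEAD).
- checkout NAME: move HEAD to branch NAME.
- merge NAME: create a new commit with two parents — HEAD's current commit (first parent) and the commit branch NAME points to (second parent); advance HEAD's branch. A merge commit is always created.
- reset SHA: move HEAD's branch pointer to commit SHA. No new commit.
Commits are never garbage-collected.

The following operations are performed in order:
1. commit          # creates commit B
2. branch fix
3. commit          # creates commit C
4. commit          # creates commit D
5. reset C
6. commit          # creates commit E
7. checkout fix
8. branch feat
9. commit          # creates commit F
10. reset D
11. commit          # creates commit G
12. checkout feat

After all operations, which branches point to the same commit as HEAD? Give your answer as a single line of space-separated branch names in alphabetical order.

After op 1 (commit): HEAD=main@B [main=B]
After op 2 (branch): HEAD=main@B [fix=B main=B]
After op 3 (commit): HEAD=main@C [fix=B main=C]
After op 4 (commit): HEAD=main@D [fix=B main=D]
After op 5 (reset): HEAD=main@C [fix=B main=C]
After op 6 (commit): HEAD=main@E [fix=B main=E]
After op 7 (checkout): HEAD=fix@B [fix=B main=E]
After op 8 (branch): HEAD=fix@B [feat=B fix=B main=E]
After op 9 (commit): HEAD=fix@F [feat=B fix=F main=E]
After op 10 (reset): HEAD=fix@D [feat=B fix=D main=E]
After op 11 (commit): HEAD=fix@G [feat=B fix=G main=E]
After op 12 (checkout): HEAD=feat@B [feat=B fix=G main=E]

Answer: feat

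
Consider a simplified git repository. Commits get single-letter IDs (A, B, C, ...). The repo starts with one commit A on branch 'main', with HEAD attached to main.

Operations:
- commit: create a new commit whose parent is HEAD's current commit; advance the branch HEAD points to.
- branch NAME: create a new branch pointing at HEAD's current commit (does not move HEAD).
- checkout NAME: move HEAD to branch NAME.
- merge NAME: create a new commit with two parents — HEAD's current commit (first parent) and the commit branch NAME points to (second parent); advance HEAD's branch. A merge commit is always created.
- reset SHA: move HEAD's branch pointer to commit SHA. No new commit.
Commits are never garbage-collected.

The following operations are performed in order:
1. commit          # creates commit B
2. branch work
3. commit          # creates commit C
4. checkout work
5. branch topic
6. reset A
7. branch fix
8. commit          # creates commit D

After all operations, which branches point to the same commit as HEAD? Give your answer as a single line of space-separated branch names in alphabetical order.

Answer: work

Derivation:
After op 1 (commit): HEAD=main@B [main=B]
After op 2 (branch): HEAD=main@B [main=B work=B]
After op 3 (commit): HEAD=main@C [main=C work=B]
After op 4 (checkout): HEAD=work@B [main=C work=B]
After op 5 (branch): HEAD=work@B [main=C topic=B work=B]
After op 6 (reset): HEAD=work@A [main=C topic=B work=A]
After op 7 (branch): HEAD=work@A [fix=A main=C topic=B work=A]
After op 8 (commit): HEAD=work@D [fix=A main=C topic=B work=D]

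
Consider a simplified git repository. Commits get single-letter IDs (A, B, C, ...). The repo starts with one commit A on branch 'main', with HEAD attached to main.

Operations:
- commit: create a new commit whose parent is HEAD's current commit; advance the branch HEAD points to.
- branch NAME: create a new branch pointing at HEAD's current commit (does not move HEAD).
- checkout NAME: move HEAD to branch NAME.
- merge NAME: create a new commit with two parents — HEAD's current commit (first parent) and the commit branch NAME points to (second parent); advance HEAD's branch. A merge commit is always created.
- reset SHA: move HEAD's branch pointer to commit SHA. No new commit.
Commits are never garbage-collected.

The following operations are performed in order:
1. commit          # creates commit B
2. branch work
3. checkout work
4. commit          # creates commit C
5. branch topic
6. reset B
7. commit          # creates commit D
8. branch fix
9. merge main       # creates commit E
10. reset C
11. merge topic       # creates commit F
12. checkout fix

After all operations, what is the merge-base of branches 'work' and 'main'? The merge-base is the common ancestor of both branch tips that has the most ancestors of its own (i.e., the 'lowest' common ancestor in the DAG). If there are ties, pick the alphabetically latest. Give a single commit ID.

After op 1 (commit): HEAD=main@B [main=B]
After op 2 (branch): HEAD=main@B [main=B work=B]
After op 3 (checkout): HEAD=work@B [main=B work=B]
After op 4 (commit): HEAD=work@C [main=B work=C]
After op 5 (branch): HEAD=work@C [main=B topic=C work=C]
After op 6 (reset): HEAD=work@B [main=B topic=C work=B]
After op 7 (commit): HEAD=work@D [main=B topic=C work=D]
After op 8 (branch): HEAD=work@D [fix=D main=B topic=C work=D]
After op 9 (merge): HEAD=work@E [fix=D main=B topic=C work=E]
After op 10 (reset): HEAD=work@C [fix=D main=B topic=C work=C]
After op 11 (merge): HEAD=work@F [fix=D main=B topic=C work=F]
After op 12 (checkout): HEAD=fix@D [fix=D main=B topic=C work=F]
ancestors(work=F): ['A', 'B', 'C', 'F']
ancestors(main=B): ['A', 'B']
common: ['A', 'B']

Answer: B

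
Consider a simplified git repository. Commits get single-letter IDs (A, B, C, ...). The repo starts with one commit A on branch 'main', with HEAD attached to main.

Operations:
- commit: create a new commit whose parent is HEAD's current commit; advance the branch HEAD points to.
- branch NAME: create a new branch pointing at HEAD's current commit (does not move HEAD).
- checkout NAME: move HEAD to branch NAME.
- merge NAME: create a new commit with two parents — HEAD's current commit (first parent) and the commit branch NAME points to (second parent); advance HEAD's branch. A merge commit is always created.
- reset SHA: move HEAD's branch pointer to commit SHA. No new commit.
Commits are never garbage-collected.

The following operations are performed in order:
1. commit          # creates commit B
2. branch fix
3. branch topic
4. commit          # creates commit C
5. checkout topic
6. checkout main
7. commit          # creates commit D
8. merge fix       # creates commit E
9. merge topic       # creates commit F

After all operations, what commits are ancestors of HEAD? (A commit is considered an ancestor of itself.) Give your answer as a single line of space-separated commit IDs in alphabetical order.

After op 1 (commit): HEAD=main@B [main=B]
After op 2 (branch): HEAD=main@B [fix=B main=B]
After op 3 (branch): HEAD=main@B [fix=B main=B topic=B]
After op 4 (commit): HEAD=main@C [fix=B main=C topic=B]
After op 5 (checkout): HEAD=topic@B [fix=B main=C topic=B]
After op 6 (checkout): HEAD=main@C [fix=B main=C topic=B]
After op 7 (commit): HEAD=main@D [fix=B main=D topic=B]
After op 8 (merge): HEAD=main@E [fix=B main=E topic=B]
After op 9 (merge): HEAD=main@F [fix=B main=F topic=B]

Answer: A B C D E F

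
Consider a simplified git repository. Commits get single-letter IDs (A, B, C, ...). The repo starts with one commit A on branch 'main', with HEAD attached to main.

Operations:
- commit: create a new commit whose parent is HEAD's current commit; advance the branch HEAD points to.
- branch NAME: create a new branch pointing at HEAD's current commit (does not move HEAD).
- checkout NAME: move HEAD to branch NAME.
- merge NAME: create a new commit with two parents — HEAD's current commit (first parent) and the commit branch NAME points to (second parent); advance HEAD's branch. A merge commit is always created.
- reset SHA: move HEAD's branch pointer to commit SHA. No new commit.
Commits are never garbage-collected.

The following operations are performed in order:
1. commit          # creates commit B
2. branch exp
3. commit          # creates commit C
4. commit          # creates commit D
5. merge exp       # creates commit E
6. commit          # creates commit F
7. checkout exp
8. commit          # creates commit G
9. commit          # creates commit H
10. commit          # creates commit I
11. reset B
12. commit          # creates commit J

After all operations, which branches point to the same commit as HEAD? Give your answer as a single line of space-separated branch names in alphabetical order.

After op 1 (commit): HEAD=main@B [main=B]
After op 2 (branch): HEAD=main@B [exp=B main=B]
After op 3 (commit): HEAD=main@C [exp=B main=C]
After op 4 (commit): HEAD=main@D [exp=B main=D]
After op 5 (merge): HEAD=main@E [exp=B main=E]
After op 6 (commit): HEAD=main@F [exp=B main=F]
After op 7 (checkout): HEAD=exp@B [exp=B main=F]
After op 8 (commit): HEAD=exp@G [exp=G main=F]
After op 9 (commit): HEAD=exp@H [exp=H main=F]
After op 10 (commit): HEAD=exp@I [exp=I main=F]
After op 11 (reset): HEAD=exp@B [exp=B main=F]
After op 12 (commit): HEAD=exp@J [exp=J main=F]

Answer: exp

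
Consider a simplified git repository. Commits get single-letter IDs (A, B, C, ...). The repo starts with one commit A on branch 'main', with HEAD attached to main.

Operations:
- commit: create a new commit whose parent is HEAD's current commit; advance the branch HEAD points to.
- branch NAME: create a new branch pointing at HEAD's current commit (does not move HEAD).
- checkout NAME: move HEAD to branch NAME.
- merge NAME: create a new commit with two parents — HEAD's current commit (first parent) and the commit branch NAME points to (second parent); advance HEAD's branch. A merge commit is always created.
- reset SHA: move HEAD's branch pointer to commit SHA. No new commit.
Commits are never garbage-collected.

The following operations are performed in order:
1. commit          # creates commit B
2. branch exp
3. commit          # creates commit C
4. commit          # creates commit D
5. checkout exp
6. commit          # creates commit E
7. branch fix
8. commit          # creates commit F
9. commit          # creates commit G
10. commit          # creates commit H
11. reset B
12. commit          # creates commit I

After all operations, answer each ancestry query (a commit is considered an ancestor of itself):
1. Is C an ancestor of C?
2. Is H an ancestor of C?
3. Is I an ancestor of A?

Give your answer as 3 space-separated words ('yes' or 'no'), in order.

Answer: yes no no

Derivation:
After op 1 (commit): HEAD=main@B [main=B]
After op 2 (branch): HEAD=main@B [exp=B main=B]
After op 3 (commit): HEAD=main@C [exp=B main=C]
After op 4 (commit): HEAD=main@D [exp=B main=D]
After op 5 (checkout): HEAD=exp@B [exp=B main=D]
After op 6 (commit): HEAD=exp@E [exp=E main=D]
After op 7 (branch): HEAD=exp@E [exp=E fix=E main=D]
After op 8 (commit): HEAD=exp@F [exp=F fix=E main=D]
After op 9 (commit): HEAD=exp@G [exp=G fix=E main=D]
After op 10 (commit): HEAD=exp@H [exp=H fix=E main=D]
After op 11 (reset): HEAD=exp@B [exp=B fix=E main=D]
After op 12 (commit): HEAD=exp@I [exp=I fix=E main=D]
ancestors(C) = {A,B,C}; C in? yes
ancestors(C) = {A,B,C}; H in? no
ancestors(A) = {A}; I in? no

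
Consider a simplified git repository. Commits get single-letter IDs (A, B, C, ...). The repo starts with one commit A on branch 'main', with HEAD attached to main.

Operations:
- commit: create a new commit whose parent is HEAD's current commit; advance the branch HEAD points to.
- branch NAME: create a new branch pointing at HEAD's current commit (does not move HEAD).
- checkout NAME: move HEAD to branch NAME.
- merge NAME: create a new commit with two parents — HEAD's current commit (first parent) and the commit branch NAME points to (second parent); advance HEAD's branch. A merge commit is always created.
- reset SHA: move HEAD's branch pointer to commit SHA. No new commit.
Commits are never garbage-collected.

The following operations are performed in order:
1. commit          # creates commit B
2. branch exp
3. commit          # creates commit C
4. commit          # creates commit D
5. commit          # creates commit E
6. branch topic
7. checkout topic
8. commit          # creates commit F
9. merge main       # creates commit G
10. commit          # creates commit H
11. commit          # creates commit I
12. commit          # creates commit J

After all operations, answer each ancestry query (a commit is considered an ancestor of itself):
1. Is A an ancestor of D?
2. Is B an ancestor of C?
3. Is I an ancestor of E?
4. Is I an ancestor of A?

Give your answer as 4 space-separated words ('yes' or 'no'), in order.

After op 1 (commit): HEAD=main@B [main=B]
After op 2 (branch): HEAD=main@B [exp=B main=B]
After op 3 (commit): HEAD=main@C [exp=B main=C]
After op 4 (commit): HEAD=main@D [exp=B main=D]
After op 5 (commit): HEAD=main@E [exp=B main=E]
After op 6 (branch): HEAD=main@E [exp=B main=E topic=E]
After op 7 (checkout): HEAD=topic@E [exp=B main=E topic=E]
After op 8 (commit): HEAD=topic@F [exp=B main=E topic=F]
After op 9 (merge): HEAD=topic@G [exp=B main=E topic=G]
After op 10 (commit): HEAD=topic@H [exp=B main=E topic=H]
After op 11 (commit): HEAD=topic@I [exp=B main=E topic=I]
After op 12 (commit): HEAD=topic@J [exp=B main=E topic=J]
ancestors(D) = {A,B,C,D}; A in? yes
ancestors(C) = {A,B,C}; B in? yes
ancestors(E) = {A,B,C,D,E}; I in? no
ancestors(A) = {A}; I in? no

Answer: yes yes no no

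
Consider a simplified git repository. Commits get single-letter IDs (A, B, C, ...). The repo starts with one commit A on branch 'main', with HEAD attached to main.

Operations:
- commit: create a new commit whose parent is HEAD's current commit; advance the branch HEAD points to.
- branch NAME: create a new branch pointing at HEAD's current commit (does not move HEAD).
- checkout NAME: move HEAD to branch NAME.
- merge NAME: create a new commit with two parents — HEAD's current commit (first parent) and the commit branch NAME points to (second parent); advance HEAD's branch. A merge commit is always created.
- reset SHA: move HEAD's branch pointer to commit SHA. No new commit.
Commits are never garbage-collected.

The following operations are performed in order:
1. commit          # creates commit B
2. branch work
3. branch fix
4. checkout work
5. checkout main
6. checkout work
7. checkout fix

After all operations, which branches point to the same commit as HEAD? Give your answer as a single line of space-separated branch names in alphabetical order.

Answer: fix main work

Derivation:
After op 1 (commit): HEAD=main@B [main=B]
After op 2 (branch): HEAD=main@B [main=B work=B]
After op 3 (branch): HEAD=main@B [fix=B main=B work=B]
After op 4 (checkout): HEAD=work@B [fix=B main=B work=B]
After op 5 (checkout): HEAD=main@B [fix=B main=B work=B]
After op 6 (checkout): HEAD=work@B [fix=B main=B work=B]
After op 7 (checkout): HEAD=fix@B [fix=B main=B work=B]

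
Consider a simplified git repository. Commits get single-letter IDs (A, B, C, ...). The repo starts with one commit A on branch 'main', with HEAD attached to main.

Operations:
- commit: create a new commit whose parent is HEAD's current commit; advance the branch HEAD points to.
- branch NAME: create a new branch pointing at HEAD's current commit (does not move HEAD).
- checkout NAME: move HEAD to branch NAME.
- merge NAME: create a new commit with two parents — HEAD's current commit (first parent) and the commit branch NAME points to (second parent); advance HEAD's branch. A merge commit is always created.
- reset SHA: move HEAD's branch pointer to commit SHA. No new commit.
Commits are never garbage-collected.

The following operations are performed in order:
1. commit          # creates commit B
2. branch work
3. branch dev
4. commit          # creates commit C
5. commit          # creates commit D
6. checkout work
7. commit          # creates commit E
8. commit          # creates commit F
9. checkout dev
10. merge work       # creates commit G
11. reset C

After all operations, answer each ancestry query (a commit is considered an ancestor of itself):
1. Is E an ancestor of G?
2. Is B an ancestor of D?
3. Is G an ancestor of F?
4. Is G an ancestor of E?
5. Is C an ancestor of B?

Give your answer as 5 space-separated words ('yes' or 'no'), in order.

After op 1 (commit): HEAD=main@B [main=B]
After op 2 (branch): HEAD=main@B [main=B work=B]
After op 3 (branch): HEAD=main@B [dev=B main=B work=B]
After op 4 (commit): HEAD=main@C [dev=B main=C work=B]
After op 5 (commit): HEAD=main@D [dev=B main=D work=B]
After op 6 (checkout): HEAD=work@B [dev=B main=D work=B]
After op 7 (commit): HEAD=work@E [dev=B main=D work=E]
After op 8 (commit): HEAD=work@F [dev=B main=D work=F]
After op 9 (checkout): HEAD=dev@B [dev=B main=D work=F]
After op 10 (merge): HEAD=dev@G [dev=G main=D work=F]
After op 11 (reset): HEAD=dev@C [dev=C main=D work=F]
ancestors(G) = {A,B,E,F,G}; E in? yes
ancestors(D) = {A,B,C,D}; B in? yes
ancestors(F) = {A,B,E,F}; G in? no
ancestors(E) = {A,B,E}; G in? no
ancestors(B) = {A,B}; C in? no

Answer: yes yes no no no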